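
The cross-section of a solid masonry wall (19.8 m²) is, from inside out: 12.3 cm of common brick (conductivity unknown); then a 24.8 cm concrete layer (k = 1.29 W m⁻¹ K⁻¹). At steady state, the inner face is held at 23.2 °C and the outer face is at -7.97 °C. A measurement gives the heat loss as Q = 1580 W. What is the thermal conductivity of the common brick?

ΣR = ΔT/Q = |23.2 − -7.97|/1580 = 0.01973 K/W
Known resistances:
  R_concrete = L/(kA) = 0.248/(1.29·19.8) = 0.009709 K/W
R_common brick = ΣR − ΣR_known = 0.01973 − 0.009709 = 0.01002 K/W
L/(kA) = 0.01002 ⇒ k = 0.123/(0.01002·19.8) = 0.620 W/m·K

k = 0.620 W/m·K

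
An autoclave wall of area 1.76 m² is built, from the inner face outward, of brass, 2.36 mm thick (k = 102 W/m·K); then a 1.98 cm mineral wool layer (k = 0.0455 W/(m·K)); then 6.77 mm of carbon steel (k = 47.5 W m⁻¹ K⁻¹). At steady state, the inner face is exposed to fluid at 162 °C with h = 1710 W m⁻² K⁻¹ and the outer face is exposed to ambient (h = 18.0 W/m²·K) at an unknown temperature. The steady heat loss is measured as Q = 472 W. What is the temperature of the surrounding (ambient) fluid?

Series resistances:
  R_conv,in = 1/(hA) = 1/(1710·1.76) = 3.323×10^-4 K/W
  R_brass = L/(kA) = 0.00236/(102·1.76) = 1.315×10^-5 K/W
  R_mineral wool = L/(kA) = 0.0198/(0.0455·1.76) = 0.2473 K/W
  R_carbon steel = L/(kA) = 0.00677/(47.5·1.76) = 8.098×10^-5 K/W
  R_conv,out = 1/(hA) = 1/(18.0·1.76) = 0.03157 K/W
ΣR = 0.2792 K/W
ΔT = Q·ΣR = 472 × 0.2792 = 131.8 K
Heat flows outward, so T_out = T_in − ΔT = 162 − 131.8 = 30.2 °C

T_out = 30.2 °C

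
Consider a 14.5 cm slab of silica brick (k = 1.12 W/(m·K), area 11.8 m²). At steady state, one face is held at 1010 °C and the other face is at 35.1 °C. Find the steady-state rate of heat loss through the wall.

Q = 88.9 kW

Q = kA·ΔT/L = 1.12 × 11.8 × |1010 °C − 35.1 °C| / 0.145 = 88900 W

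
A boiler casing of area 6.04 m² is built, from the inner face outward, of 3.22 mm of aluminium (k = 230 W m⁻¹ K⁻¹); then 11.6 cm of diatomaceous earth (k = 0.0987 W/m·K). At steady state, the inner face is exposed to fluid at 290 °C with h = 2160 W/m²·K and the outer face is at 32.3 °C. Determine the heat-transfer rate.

Q = 1320 W

Series thermal resistances, inner to outer:
  R_conv,in = 1/(hA) = 1/(2160·6.04) = 7.665×10^-5 K/W
  R_aluminium = L/(kA) = 0.00322/(230·6.04) = 2.318×10^-6 K/W
  R_diatomaceous earth = L/(kA) = 0.116/(0.0987·6.04) = 0.1946 K/W
ΣR = 7.665×10^-5 + 2.318×10^-6 + 0.1946 = 0.1947 K/W
Q = ΔT/ΣR = (290 °C − 32.3 °C)/0.1947 = 1320 W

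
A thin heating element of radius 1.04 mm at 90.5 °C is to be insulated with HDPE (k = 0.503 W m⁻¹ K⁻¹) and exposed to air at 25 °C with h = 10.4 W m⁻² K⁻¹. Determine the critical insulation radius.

r_cr = 4.84 cm

For a cylinder, r_cr = k_ins/h = 0.503/10.4 = 0.0484 m = 4.84 cm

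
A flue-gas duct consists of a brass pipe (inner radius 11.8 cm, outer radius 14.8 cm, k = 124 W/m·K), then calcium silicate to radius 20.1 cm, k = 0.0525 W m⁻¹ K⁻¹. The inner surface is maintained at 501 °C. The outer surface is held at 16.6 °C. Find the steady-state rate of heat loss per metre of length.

Q' = 522 W/m

Series thermal resistances, inner to outer:
  R'_brass = ln(0.148/0.118)/(2πk) = 0.2265/(2π·124) = 2.907×10^-4 m·K/W
  R'_calcium silicate = ln(0.201/0.148)/(2πk) = 0.3061/(2π·0.0525) = 0.9279 m·K/W
ΣR = 2.907×10^-4 + 0.9279 = 0.9282 m·K/W
Q' = ΔT/ΣR = (501 °C − 16.6 °C)/0.9282 = 522 W/m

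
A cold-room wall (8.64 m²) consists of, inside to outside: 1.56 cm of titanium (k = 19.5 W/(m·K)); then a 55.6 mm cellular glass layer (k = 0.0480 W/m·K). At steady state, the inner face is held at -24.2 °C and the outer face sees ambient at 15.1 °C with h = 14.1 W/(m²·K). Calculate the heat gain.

Treat each layer as a resistance in series:
  R_titanium = L/(kA) = 0.0156/(19.5·8.64) = 9.259×10^-5 K/W
  R_cellular glass = L/(kA) = 0.0556/(0.0480·8.64) = 0.1341 K/W
  R_conv,out = 1/(hA) = 1/(14.1·8.64) = 0.008209 K/W
ΣR = 9.259×10^-5 + 0.1341 + 0.008209 = 0.1424 K/W
Q = ΔT/ΣR = (-24.2 °C − 15.1 °C)/0.1424 = -276 W
(Negative Q ⇒ heat flows inward; heat gain = 276 W.)

Q = 276 W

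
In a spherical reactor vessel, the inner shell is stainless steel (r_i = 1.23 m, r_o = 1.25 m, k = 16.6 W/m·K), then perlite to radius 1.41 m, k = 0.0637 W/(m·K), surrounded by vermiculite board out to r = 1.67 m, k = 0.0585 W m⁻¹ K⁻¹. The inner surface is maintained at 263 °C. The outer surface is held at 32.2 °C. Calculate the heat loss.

Q = 875 W

Resistance network (inner→outer):
  R_stainless steel = (1/1.23 − 1/1.25)/(4πk) = 0.01301/(4π·16.6) = 6.236×10^-5 K/W
  R_perlite = (1/1.25 − 1/1.41)/(4πk) = 0.09078/(4π·0.0637) = 0.1134 K/W
  R_vermiculite board = (1/1.41 − 1/1.67)/(4πk) = 0.1104/(4π·0.0585) = 0.1502 K/W
ΣR = 6.236×10^-5 + 0.1134 + 0.1502 = 0.2637 K/W
Q = ΔT/ΣR = (263 °C − 32.2 °C)/0.2637 = 875 W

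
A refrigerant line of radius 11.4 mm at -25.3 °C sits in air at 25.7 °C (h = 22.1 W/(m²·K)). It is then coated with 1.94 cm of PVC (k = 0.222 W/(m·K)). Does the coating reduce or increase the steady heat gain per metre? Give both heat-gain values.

reduces: 80.7 → 53.9 W/m

Critical radius for a cylinder: r_cr = k/h = 0.0100 m = 1.00 cm.
Outer radius after coating: r₂ = 0.0114 + 0.0194 = 0.0308 m.
Since r₁ ≥ r_cr, any added insulation reduces the heat gain.
Bare: R = 1/(2πr₁h) = 0.6317 m·K/W; Q = 51/0.6317 = 80.7 W/m.
Coated: R = R_cond + R_conv = 0.9464 m·K/W; Q = 51/0.9464 = 53.9 W/m.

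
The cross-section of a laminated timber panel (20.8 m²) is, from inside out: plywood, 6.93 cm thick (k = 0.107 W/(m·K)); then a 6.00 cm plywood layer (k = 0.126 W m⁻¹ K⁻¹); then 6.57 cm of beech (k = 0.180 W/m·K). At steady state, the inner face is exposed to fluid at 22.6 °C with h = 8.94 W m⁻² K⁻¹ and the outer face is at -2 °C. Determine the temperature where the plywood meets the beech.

T = 3.61 °C

Resistance network (inner→outer):
  R_conv,in = 1/(hA) = 1/(8.94·20.8) = 0.005378 K/W
  R_plywood = L/(kA) = 0.0693/(0.107·20.8) = 0.03114 K/W
  R_plywood = L/(kA) = 0.0600/(0.126·20.8) = 0.02289 K/W
  R_beech = L/(kA) = 0.0657/(0.180·20.8) = 0.01755 K/W
ΣR = 0.005378 + 0.03114 + 0.02289 + 0.01755 = 0.07696 K/W
Q = ΔT/ΣR = (22.6 °C − -2 °C)/0.07696 = 319.6 W
From the inner boundary to the plywood/beech interface, ΣR_partial = 0.05941 K/W.
T_interface = T_in − Q·ΣR_partial = 22.6 °C − (319.6)(0.05941) = 3.61 °C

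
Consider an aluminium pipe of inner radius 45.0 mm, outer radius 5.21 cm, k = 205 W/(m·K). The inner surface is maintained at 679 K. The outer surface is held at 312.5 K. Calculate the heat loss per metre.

Q' = 2πk·ΔT/ln(r₂/r₁) = 2π × 205 × 366.5 / ln(0.0521/0.0450) = 3.22×10^6 W/m

Q' = 3.22×10^6 W/m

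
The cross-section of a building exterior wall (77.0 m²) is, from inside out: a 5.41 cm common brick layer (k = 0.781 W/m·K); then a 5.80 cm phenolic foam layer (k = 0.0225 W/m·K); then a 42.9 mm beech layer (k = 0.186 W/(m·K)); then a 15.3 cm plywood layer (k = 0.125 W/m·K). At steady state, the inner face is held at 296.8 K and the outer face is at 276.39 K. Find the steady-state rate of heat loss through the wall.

Q = 383 W

Resistance network (inner→outer):
  R_common brick = L/(kA) = 0.0541/(0.781·77.0) = 8.996×10^-4 K/W
  R_phenolic foam = L/(kA) = 0.0580/(0.0225·77.0) = 0.03348 K/W
  R_beech = L/(kA) = 0.0429/(0.186·77.0) = 0.002995 K/W
  R_plywood = L/(kA) = 0.153/(0.125·77.0) = 0.01590 K/W
ΣR = 8.996×10^-4 + 0.03348 + 0.002995 + 0.01590 = 0.05327 K/W
Q = ΔT/ΣR = (296.8 K − 276.39 K)/0.05327 = 383 W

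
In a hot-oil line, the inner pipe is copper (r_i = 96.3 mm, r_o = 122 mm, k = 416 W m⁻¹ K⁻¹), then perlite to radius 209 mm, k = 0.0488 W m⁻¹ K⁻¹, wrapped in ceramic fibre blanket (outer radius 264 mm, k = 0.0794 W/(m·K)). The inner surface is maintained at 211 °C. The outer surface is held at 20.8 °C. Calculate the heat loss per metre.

Treat each layer as a resistance in series:
  R'_copper = ln(0.122/0.0963)/(2πk) = 0.2366/(2π·416) = 9.050×10^-5 m·K/W
  R'_perlite = ln(0.209/0.122)/(2πk) = 0.5383/(2π·0.0488) = 1.756 m·K/W
  R'_ceramic fibre blanket = ln(0.264/0.209)/(2πk) = 0.2336/(2π·0.0794) = 0.4683 m·K/W
ΣR = 9.050×10^-5 + 1.756 + 0.4683 = 2.224 m·K/W
Q' = ΔT/ΣR = (211 °C − 20.8 °C)/2.224 = 85.5 W/m

Q' = 85.5 W/m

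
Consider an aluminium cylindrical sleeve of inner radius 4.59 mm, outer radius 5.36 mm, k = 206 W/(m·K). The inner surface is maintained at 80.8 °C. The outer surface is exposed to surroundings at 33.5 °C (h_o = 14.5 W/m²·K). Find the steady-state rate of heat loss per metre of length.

Treat each layer as a resistance in series:
  R'_aluminium = ln(0.00536/0.00459)/(2πk) = 0.1551/(2π·206) = 1.198×10^-4 m·K/W
  R'_conv,out = 1/(2πr h) = 1/(2π·0.00536·14.5) = 2.048 m·K/W
ΣR = 1.198×10^-4 + 2.048 = 2.048 m·K/W
Q' = ΔT/ΣR = (80.8 °C − 33.5 °C)/2.048 = 23.1 W/m

Q' = 23.1 W/m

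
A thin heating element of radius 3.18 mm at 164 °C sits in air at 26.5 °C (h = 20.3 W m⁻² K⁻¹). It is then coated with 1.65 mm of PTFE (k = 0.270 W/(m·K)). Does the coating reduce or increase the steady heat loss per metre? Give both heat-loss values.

increases: 55.8 → 73.5 W/m

Critical radius for a cylinder: r_cr = k/h = 0.0133 m = 1.33 cm.
Outer radius after coating: r₂ = 0.00318 + 0.00165 = 0.00483 m.
Since r₁ < r_cr and r₂ ≤ r_cr, the coating moves toward the maximum at r_cr — heat loss rises.
Bare: R = 1/(2πr₁h) = 2.465 m·K/W; Q = 137.5/2.465 = 55.8 W/m.
Coated: R = R_cond + R_conv = 1.870 m·K/W; Q = 137.5/1.870 = 73.5 W/m.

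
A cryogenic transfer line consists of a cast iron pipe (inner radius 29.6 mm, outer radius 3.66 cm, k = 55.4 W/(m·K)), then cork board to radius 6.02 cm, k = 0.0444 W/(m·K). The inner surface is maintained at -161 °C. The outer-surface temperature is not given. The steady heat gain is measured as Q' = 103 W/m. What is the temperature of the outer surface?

Series resistances:
  R'_cast iron = ln(0.0366/0.0296)/(2πk) = 0.2123/(2π·55.4) = 6.098×10^-4 m·K/W
  R'_cork board = ln(0.0602/0.0366)/(2πk) = 0.4976/(2π·0.0444) = 1.784 m·K/W
ΣR = 1.784 m·K/W
ΔT = Q'·ΣR = 103 × 1.784 = 183.8 K
Heat flows inward, so T_out = T_in + ΔT = -161 + 183.8 = 22.8 °C

T_out = 22.8 °C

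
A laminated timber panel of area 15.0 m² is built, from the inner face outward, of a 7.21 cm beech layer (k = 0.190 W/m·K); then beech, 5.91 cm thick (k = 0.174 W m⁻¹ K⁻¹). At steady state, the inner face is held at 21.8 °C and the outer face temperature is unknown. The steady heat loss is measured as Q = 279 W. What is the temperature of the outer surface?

Series resistances:
  R_beech = L/(kA) = 0.0721/(0.190·15.0) = 0.02530 K/W
  R_beech = L/(kA) = 0.0591/(0.174·15.0) = 0.02264 K/W
ΣR = 0.04794 K/W
ΔT = Q·ΣR = 279 × 0.04794 = 13.38 K
Heat flows outward, so T_out = T_in − ΔT = 21.8 − 13.38 = 8.42 °C

T_out = 8.42 °C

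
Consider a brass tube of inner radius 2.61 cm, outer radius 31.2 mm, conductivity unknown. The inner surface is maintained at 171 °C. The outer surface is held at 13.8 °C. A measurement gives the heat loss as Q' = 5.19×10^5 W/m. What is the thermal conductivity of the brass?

k = 93.8 W/m·K

ΣR = ΔT/Q' = |171 − 13.8|/5.19×10^5 = 3.029×10^-4 m·K/W
ln(r₂/r₁)/(2πk) = 3.029×10^-4 ⇒ k = 0.1785/(2π·3.029×10^-4) = 93.8 W/m·K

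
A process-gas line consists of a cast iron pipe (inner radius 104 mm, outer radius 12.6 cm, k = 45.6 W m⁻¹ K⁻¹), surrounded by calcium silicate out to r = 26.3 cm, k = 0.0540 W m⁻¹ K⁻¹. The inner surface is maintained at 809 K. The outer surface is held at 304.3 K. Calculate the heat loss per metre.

Series thermal resistances, inner to outer:
  R'_cast iron = ln(0.126/0.104)/(2πk) = 0.1919/(2π·45.6) = 6.697×10^-4 m·K/W
  R'_calcium silicate = ln(0.263/0.126)/(2πk) = 0.7359/(2π·0.0540) = 2.169 m·K/W
ΣR = 6.697×10^-4 + 2.169 = 2.170 m·K/W
Q' = ΔT/ΣR = (809 K − 304.3 K)/2.170 = 233 W/m

Q' = 233 W/m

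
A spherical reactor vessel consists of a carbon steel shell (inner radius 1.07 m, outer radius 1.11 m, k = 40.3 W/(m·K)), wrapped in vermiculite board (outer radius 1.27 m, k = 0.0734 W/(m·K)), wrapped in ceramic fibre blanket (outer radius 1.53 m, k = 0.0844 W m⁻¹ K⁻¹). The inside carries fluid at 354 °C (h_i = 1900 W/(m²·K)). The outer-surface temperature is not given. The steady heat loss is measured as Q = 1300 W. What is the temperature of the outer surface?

T_out = 29.9 °C

Series resistances:
  R_conv,in = 1/(4πr²h) = 1/(4π·1.07²·1900) = 3.658×10^-5 K/W
  R_carbon steel = (1/1.07 − 1/1.11)/(4πk) = 0.03368/(4π·40.3) = 6.650×10^-5 K/W
  R_vermiculite board = (1/1.11 − 1/1.27)/(4πk) = 0.1135/(4π·0.0734) = 0.1231 K/W
  R_ceramic fibre blanket = (1/1.27 − 1/1.53)/(4πk) = 0.1338/(4π·0.0844) = 0.1262 K/W
ΣR = 0.2493 K/W
ΔT = Q·ΣR = 1300 × 0.2493 = 324.1 K
Heat flows outward, so T_out = T_in − ΔT = 354 − 324.1 = 29.9 °C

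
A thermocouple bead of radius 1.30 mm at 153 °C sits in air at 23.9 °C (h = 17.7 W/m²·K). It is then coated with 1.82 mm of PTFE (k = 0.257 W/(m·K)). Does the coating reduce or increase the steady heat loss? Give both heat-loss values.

Critical radius for a sphere: r_cr = 2k/h = 0.0290 m = 2.90 cm.
Outer radius after coating: r₂ = 0.00130 + 0.00182 = 0.00312 m.
Since r₁ < r_cr and r₂ ≤ r_cr, the coating moves toward the maximum at r_cr — heat loss rises.
Bare: R = 1/(4πr₁²h) = 2660 K/W; Q = 129.1/2660 = 0.0485 W.
Coated: R = R_cond + R_conv = 600.8 K/W; Q = 129.1/600.8 = 0.215 W.

increases: 0.0485 → 0.215 W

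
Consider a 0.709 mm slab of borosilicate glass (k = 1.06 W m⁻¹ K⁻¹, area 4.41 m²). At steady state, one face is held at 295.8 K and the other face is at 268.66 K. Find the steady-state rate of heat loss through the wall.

Q = 179 kW

Q = kA·ΔT/L = 1.06 × 4.41 × |295.8 K − 268.66 K| / 7.09×10^-4 = 1.79×10^5 W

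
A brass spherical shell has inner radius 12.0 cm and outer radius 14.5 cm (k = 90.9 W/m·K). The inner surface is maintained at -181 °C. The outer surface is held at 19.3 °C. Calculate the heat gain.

Q = 159 kW

Q = 4πk·ΔT/(1/r₁ − 1/r₂) = 4π × 90.9 × 200.3 / (1/0.120 − 1/0.145) = 1.59×10^5 W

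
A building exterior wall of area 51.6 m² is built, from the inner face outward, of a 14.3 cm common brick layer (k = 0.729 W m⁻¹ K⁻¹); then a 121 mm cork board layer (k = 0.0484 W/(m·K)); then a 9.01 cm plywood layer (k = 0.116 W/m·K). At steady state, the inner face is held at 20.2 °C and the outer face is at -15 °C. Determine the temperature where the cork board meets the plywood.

T = -7.13 °C

Resistance network (inner→outer):
  R_common brick = L/(kA) = 0.143/(0.729·51.6) = 0.003802 K/W
  R_cork board = L/(kA) = 0.121/(0.0484·51.6) = 0.04845 K/W
  R_plywood = L/(kA) = 0.0901/(0.116·51.6) = 0.01505 K/W
ΣR = 0.003802 + 0.04845 + 0.01505 = 0.06730 K/W
Q = ΔT/ΣR = (20.2 °C − -15 °C)/0.06730 = 523.0 W
From the inner boundary to the cork board/plywood interface, ΣR_partial = 0.05225 K/W.
T_interface = T_in − Q·ΣR_partial = 20.2 °C − (523.0)(0.05225) = -7.13 °C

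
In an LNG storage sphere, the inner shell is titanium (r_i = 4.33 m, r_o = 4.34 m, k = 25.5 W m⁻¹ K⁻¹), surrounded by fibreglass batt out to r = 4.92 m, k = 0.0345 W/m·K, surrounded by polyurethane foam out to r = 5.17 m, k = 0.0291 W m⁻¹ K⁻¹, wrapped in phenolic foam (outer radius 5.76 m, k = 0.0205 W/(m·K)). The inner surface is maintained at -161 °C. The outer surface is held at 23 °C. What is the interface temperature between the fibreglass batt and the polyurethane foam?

T = -91.7 °C

Series thermal resistances, inner to outer:
  R_titanium = (1/4.33 − 1/4.34)/(4πk) = 5.321×10^-4/(4π·25.5) = 1.661×10^-6 K/W
  R_fibreglass batt = (1/4.34 − 1/4.92)/(4πk) = 0.02716/(4π·0.0345) = 0.06265 K/W
  R_polyurethane foam = (1/4.92 − 1/5.17)/(4πk) = 0.009828/(4π·0.0291) = 0.02688 K/W
  R_phenolic foam = (1/5.17 − 1/5.76)/(4πk) = 0.01981/(4π·0.0205) = 0.07691 K/W
ΣR = 1.661×10^-6 + 0.06265 + 0.02688 + 0.07691 = 0.1664 K/W
Q = ΔT/ΣR = (-161 °C − 23 °C)/0.1664 = -1106 W
From the inner boundary to the fibreglass batt/polyurethane foam interface, ΣR_partial = 0.06265 K/W.
T_interface = T_in − Q·ΣR_partial = -161 °C − (-1106)(0.06265) = -91.7 °C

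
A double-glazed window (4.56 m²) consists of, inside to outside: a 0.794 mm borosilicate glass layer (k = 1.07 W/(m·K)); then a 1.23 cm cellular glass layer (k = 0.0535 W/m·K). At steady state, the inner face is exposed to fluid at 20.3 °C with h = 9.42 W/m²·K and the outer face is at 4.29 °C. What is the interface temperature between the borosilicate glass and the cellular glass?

T = 15.2 °C

Treat each layer as a resistance in series:
  R_conv,in = 1/(hA) = 1/(9.42·4.56) = 0.02328 K/W
  R_borosilicate glass = L/(kA) = 7.94×10^-4/(1.07·4.56) = 1.627×10^-4 K/W
  R_cellular glass = L/(kA) = 0.0123/(0.0535·4.56) = 0.05042 K/W
ΣR = 0.02328 + 1.627×10^-4 + 0.05042 = 0.07386 K/W
Q = ΔT/ΣR = (20.3 °C − 4.29 °C)/0.07386 = 216.8 W
From the inner boundary to the borosilicate glass/cellular glass interface, ΣR_partial = 0.02344 K/W.
T_interface = T_in − Q·ΣR_partial = 20.3 °C − (216.8)(0.02344) = 15.2 °C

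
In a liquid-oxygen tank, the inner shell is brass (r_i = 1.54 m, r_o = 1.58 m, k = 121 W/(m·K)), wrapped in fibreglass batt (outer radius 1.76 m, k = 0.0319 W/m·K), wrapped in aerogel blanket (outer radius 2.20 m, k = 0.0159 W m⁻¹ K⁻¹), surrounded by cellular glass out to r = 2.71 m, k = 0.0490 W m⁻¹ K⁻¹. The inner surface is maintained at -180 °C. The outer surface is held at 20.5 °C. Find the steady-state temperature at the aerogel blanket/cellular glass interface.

Series thermal resistances, inner to outer:
  R_brass = (1/1.54 − 1/1.58)/(4πk) = 0.01644/(4π·121) = 1.081×10^-5 K/W
  R_fibreglass batt = (1/1.58 − 1/1.76)/(4πk) = 0.06473/(4π·0.0319) = 0.1615 K/W
  R_aerogel blanket = (1/1.76 − 1/2.20)/(4πk) = 0.1136/(4π·0.0159) = 0.5687 K/W
  R_cellular glass = (1/2.20 − 1/2.71)/(4πk) = 0.08554/(4π·0.0490) = 0.1389 K/W
ΣR = 1.081×10^-5 + 0.1615 + 0.5687 + 0.1389 = 0.8691 K/W
Q = ΔT/ΣR = (-180 °C − 20.5 °C)/0.8691 = -230.7 W
From the inner boundary to the aerogel blanket/cellular glass interface, ΣR_partial = 0.7302 K/W.
T_interface = T_in − Q·ΣR_partial = -180 °C − (-230.7)(0.7302) = -11.5 °C

T = -11.5 °C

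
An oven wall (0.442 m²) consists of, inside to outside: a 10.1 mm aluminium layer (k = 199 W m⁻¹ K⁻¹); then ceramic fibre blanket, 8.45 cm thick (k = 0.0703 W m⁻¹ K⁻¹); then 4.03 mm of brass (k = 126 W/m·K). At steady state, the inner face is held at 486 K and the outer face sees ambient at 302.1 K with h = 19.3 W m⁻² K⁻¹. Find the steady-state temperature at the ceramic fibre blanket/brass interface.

T = 309.7 K

Treat each layer as a resistance in series:
  R_aluminium = L/(kA) = 0.0101/(199·0.442) = 1.148×10^-4 K/W
  R_ceramic fibre blanket = L/(kA) = 0.0845/(0.0703·0.442) = 2.719 K/W
  R_brass = L/(kA) = 0.00403/(126·0.442) = 7.236×10^-5 K/W
  R_conv,out = 1/(hA) = 1/(19.3·0.442) = 0.1172 K/W
ΣR = 1.148×10^-4 + 2.719 + 7.236×10^-5 + 0.1172 = 2.836 K/W
Q = ΔT/ΣR = (486 K − 302.1 K)/2.836 = 64.84 W
From the inner boundary to the ceramic fibre blanket/brass interface, ΣR_partial = 2.719 K/W.
T_interface = T_in − Q·ΣR_partial = 486 K − (64.84)(2.719) = 309.7 K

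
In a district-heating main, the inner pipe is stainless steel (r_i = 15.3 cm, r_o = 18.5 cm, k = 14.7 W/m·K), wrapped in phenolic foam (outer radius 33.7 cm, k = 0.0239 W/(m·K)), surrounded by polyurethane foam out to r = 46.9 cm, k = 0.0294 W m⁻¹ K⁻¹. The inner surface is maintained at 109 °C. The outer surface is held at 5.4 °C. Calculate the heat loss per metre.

Treat each layer as a resistance in series:
  R'_stainless steel = ln(0.185/0.153)/(2πk) = 0.1899/(2π·14.7) = 0.002056 m·K/W
  R'_phenolic foam = ln(0.337/0.185)/(2πk) = 0.5997/(2π·0.0239) = 3.994 m·K/W
  R'_polyurethane foam = ln(0.469/0.337)/(2πk) = 0.3305/(2π·0.0294) = 1.789 m·K/W
ΣR = 0.002056 + 3.994 + 1.789 = 5.785 m·K/W
Q' = ΔT/ΣR = (109 °C − 5.4 °C)/5.785 = 17.9 W/m

Q' = 17.9 W/m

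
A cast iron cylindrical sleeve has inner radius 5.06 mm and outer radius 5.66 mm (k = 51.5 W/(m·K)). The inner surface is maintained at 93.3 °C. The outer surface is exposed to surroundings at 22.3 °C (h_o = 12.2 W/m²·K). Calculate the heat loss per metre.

Q' = 30.8 W/m

Treat each layer as a resistance in series:
  R'_cast iron = ln(0.00566/0.00506)/(2πk) = 0.1121/(2π·51.5) = 3.463×10^-4 m·K/W
  R'_conv,out = 1/(2πr h) = 1/(2π·0.00566·12.2) = 2.305 m·K/W
ΣR = 3.463×10^-4 + 2.305 = 2.305 m·K/W
Q' = ΔT/ΣR = (93.3 °C − 22.3 °C)/2.305 = 30.8 W/m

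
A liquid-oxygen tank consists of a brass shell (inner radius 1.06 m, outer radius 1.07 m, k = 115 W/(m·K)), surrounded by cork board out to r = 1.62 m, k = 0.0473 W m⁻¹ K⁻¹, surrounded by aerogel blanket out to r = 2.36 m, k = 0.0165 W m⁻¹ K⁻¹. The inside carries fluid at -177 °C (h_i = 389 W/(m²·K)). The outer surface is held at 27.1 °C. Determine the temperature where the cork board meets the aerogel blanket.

T = -103 °C

Resistance network (inner→outer):
  R_conv,in = 1/(4πr²h) = 1/(4π·1.06²·389) = 1.821×10^-4 K/W
  R_brass = (1/1.06 − 1/1.07)/(4πk) = 0.008817/(4π·115) = 6.101×10^-6 K/W
  R_cork board = (1/1.07 − 1/1.62)/(4πk) = 0.3173/(4π·0.0473) = 0.5338 K/W
  R_aerogel blanket = (1/1.62 − 1/2.36)/(4πk) = 0.1936/(4π·0.0165) = 0.9335 K/W
ΣR = 1.821×10^-4 + 6.101×10^-6 + 0.5338 + 0.9335 = 1.467 K/W
Q = ΔT/ΣR = (-177 °C − 27.1 °C)/1.467 = -139.1 W
From the inner boundary to the cork board/aerogel blanket interface, ΣR_partial = 0.5340 K/W.
T_interface = T_in − Q·ΣR_partial = -177 °C − (-139.1)(0.5340) = -103 °C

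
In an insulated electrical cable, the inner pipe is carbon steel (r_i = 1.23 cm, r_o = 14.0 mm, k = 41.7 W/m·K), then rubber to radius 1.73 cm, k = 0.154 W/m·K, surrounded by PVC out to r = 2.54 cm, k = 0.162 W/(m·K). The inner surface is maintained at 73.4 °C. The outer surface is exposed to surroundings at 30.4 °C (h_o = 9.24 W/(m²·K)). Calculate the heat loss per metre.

Resistance network (inner→outer):
  R'_carbon steel = ln(0.0140/0.0123)/(2πk) = 0.1295/(2π·41.7) = 4.941×10^-4 m·K/W
  R'_rubber = ln(0.0173/0.0140)/(2πk) = 0.2116/(2π·0.154) = 0.2187 m·K/W
  R'_PVC = ln(0.0254/0.0173)/(2πk) = 0.3840/(2π·0.162) = 0.3773 m·K/W
  R'_conv,out = 1/(2πr h) = 1/(2π·0.0254·9.24) = 0.6781 m·K/W
ΣR = 4.941×10^-4 + 0.2187 + 0.3773 + 0.6781 = 1.275 m·K/W
Q' = ΔT/ΣR = (73.4 °C − 30.4 °C)/1.275 = 33.7 W/m

Q' = 33.7 W/m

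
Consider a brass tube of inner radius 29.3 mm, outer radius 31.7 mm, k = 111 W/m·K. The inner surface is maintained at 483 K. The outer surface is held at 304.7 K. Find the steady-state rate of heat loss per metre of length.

Q' = 1.58×10^6 W/m

Q' = 2πk·ΔT/ln(r₂/r₁) = 2π × 111 × 178.3 / ln(0.0317/0.0293) = 1.58×10^6 W/m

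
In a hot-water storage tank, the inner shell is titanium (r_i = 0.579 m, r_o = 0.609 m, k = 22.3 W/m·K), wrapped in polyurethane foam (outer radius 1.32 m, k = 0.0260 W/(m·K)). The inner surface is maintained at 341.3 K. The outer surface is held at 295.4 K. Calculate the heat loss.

Q = 17.0 W

Treat each layer as a resistance in series:
  R_titanium = (1/0.579 − 1/0.609)/(4πk) = 0.08508/(4π·22.3) = 3.036×10^-4 K/W
  R_polyurethane foam = (1/0.609 − 1/1.32)/(4πk) = 0.8845/(4π·0.0260) = 2.707 K/W
ΣR = 3.036×10^-4 + 2.707 = 2.707 K/W
Q = ΔT/ΣR = (341.3 K − 295.4 K)/2.707 = 17.0 W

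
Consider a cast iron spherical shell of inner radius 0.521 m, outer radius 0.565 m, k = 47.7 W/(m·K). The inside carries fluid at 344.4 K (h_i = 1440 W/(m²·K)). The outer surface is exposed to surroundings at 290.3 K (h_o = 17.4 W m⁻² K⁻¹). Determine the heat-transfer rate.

Treat each layer as a resistance in series:
  R_conv,in = 1/(4πr²h) = 1/(4π·0.521²·1440) = 2.036×10^-4 K/W
  R_cast iron = (1/0.521 − 1/0.565)/(4πk) = 0.1495/(4π·47.7) = 2.494×10^-4 K/W
  R_conv,out = 1/(4πr²h) = 1/(4π·0.565²·17.4) = 0.01433 K/W
ΣR = 2.036×10^-4 + 2.494×10^-4 + 0.01433 = 0.01478 K/W
Q = ΔT/ΣR = (344.4 K − 290.3 K)/0.01478 = 3660 W

Q = 3.66 kW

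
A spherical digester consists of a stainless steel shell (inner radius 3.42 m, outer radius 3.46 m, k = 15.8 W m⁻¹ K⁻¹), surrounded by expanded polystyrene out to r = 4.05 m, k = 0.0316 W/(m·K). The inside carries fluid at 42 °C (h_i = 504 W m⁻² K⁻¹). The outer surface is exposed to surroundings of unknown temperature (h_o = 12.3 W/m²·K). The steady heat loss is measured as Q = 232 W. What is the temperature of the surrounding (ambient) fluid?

Series resistances:
  R_conv,in = 1/(4πr²h) = 1/(4π·3.42²·504) = 1.350×10^-5 K/W
  R_stainless steel = (1/3.42 − 1/3.46)/(4πk) = 0.003380/(4π·15.8) = 1.703×10^-5 K/W
  R_expanded polystyrene = (1/3.46 − 1/4.05)/(4πk) = 0.04210/(4π·0.0316) = 0.1060 K/W
  R_conv,out = 1/(4πr²h) = 1/(4π·4.05²·12.3) = 3.944×10^-4 K/W
ΣR = 0.1065 K/W
ΔT = Q·ΣR = 232 × 0.1065 = 24.71 K
Heat flows outward, so T_out = T_in − ΔT = 42 − 24.71 = 17.3 °C

T_out = 17.3 °C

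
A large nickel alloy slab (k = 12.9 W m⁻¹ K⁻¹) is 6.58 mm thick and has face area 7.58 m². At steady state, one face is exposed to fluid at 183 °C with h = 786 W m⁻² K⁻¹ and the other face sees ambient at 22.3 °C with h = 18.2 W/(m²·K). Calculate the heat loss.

Resistance network (inner→outer):
  R_conv,in = 1/(hA) = 1/(786·7.58) = 1.678×10^-4 K/W
  R_nickel alloy = L/(kA) = 0.00658/(12.9·7.58) = 6.729×10^-5 K/W
  R_conv,out = 1/(hA) = 1/(18.2·7.58) = 0.007249 K/W
ΣR = 1.678×10^-4 + 6.729×10^-5 + 0.007249 = 0.007484 K/W
Q = ΔT/ΣR = (183 °C − 22.3 °C)/0.007484 = 21500 W

Q = 21500 W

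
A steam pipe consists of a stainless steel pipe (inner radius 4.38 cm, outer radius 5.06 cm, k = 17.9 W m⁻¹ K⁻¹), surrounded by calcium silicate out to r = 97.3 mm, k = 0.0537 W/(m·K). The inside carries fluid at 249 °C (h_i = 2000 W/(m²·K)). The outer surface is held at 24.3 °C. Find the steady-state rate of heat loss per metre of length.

Q' = 116 W/m

Treat each layer as a resistance in series:
  R'_conv,in = 1/(2πr h) = 1/(2π·0.0438·2000) = 0.001817 m·K/W
  R'_stainless steel = ln(0.0506/0.0438)/(2πk) = 0.1443/(2π·17.9) = 0.001283 m·K/W
  R'_calcium silicate = ln(0.0973/0.0506)/(2πk) = 0.6538/(2π·0.0537) = 1.938 m·K/W
ΣR = 0.001817 + 0.001283 + 1.938 = 1.941 m·K/W
Q' = ΔT/ΣR = (249 °C − 24.3 °C)/1.941 = 116 W/m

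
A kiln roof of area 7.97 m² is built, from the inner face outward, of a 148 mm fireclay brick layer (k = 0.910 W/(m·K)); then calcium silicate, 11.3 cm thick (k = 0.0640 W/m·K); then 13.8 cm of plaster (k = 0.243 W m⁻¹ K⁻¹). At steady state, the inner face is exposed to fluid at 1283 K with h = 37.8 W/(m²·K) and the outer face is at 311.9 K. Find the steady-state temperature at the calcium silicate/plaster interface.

Treat each layer as a resistance in series:
  R_conv,in = 1/(hA) = 1/(37.8·7.97) = 0.003319 K/W
  R_fireclay brick = L/(kA) = 0.148/(0.910·7.97) = 0.02041 K/W
  R_calcium silicate = L/(kA) = 0.113/(0.0640·7.97) = 0.2215 K/W
  R_plaster = L/(kA) = 0.138/(0.243·7.97) = 0.07125 K/W
ΣR = 0.003319 + 0.02041 + 0.2215 + 0.07125 = 0.3165 K/W
Q = ΔT/ΣR = (1283 K − 311.9 K)/0.3165 = 3068 W
From the inner boundary to the calcium silicate/plaster interface, ΣR_partial = 0.2452 K/W.
T_interface = T_in − Q·ΣR_partial = 1283 K − (3068)(0.2452) = 531 K

T = 531 K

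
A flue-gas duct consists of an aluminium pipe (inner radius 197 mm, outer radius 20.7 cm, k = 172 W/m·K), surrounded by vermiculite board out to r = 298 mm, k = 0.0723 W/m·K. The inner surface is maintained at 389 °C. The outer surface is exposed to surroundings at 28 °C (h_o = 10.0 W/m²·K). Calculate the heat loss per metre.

Treat each layer as a resistance in series:
  R'_aluminium = ln(0.207/0.197)/(2πk) = 0.04952/(2π·172) = 4.582×10^-5 m·K/W
  R'_vermiculite board = ln(0.298/0.207)/(2πk) = 0.3644/(2π·0.0723) = 0.8021 m·K/W
  R'_conv,out = 1/(2πr h) = 1/(2π·0.298·10.0) = 0.05341 m·K/W
ΣR = 4.582×10^-5 + 0.8021 + 0.05341 = 0.8556 m·K/W
Q' = ΔT/ΣR = (389 °C − 28 °C)/0.8556 = 422 W/m

Q' = 422 W/m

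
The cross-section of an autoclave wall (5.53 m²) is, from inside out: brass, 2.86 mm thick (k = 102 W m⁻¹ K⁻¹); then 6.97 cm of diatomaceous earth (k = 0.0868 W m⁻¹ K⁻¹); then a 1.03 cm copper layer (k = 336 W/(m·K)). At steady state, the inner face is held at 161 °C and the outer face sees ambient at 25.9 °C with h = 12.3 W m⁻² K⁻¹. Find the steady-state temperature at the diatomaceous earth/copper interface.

T = 38.3 °C

Series thermal resistances, inner to outer:
  R_brass = L/(kA) = 0.00286/(102·5.53) = 5.070×10^-6 K/W
  R_diatomaceous earth = L/(kA) = 0.0697/(0.0868·5.53) = 0.1452 K/W
  R_copper = L/(kA) = 0.0103/(336·5.53) = 5.543×10^-6 K/W
  R_conv,out = 1/(hA) = 1/(12.3·5.53) = 0.01470 K/W
ΣR = 5.070×10^-6 + 0.1452 + 5.543×10^-6 + 0.01470 = 0.1599 K/W
Q = ΔT/ΣR = (161 °C − 25.9 °C)/0.1599 = 844.9 W
From the inner boundary to the diatomaceous earth/copper interface, ΣR_partial = 0.1452 K/W.
T_interface = T_in − Q·ΣR_partial = 161 °C − (844.9)(0.1452) = 38.3 °C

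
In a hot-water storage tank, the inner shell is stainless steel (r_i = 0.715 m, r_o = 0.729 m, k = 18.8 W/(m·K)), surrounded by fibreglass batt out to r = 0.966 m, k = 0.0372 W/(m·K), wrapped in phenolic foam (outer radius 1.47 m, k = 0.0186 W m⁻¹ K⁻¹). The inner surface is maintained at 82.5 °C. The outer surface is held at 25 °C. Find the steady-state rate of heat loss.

Treat each layer as a resistance in series:
  R_stainless steel = (1/0.715 − 1/0.729)/(4πk) = 0.02686/(4π·18.8) = 1.137×10^-4 K/W
  R_fibreglass batt = (1/0.729 − 1/0.966)/(4πk) = 0.3365/(4π·0.0372) = 0.7199 K/W
  R_phenolic foam = (1/0.966 − 1/1.47)/(4πk) = 0.3549/(4π·0.0186) = 1.518 K/W
ΣR = 1.137×10^-4 + 0.7199 + 1.518 = 2.238 K/W
Q = ΔT/ΣR = (82.5 °C − 25 °C)/2.238 = 25.7 W

Q = 25.7 W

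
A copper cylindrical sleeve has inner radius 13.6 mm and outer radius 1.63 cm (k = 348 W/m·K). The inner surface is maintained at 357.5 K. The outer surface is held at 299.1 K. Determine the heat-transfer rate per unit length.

Q' = 2πk·ΔT/ln(r₂/r₁) = 2π × 348 × 58.4 / ln(0.0163/0.0136) = 7.05×10^5 W/m

Q' = 705 kW/m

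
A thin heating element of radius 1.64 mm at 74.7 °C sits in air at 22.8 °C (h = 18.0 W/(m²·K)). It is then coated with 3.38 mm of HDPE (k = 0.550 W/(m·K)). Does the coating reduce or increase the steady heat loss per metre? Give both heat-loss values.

increases: 9.63 → 24.9 W/m

Critical radius for a cylinder: r_cr = k/h = 0.0306 m = 3.06 cm.
Outer radius after coating: r₂ = 0.00164 + 0.00338 = 0.00502 m.
Since r₁ < r_cr and r₂ ≤ r_cr, the coating moves toward the maximum at r_cr — heat loss rises.
Bare: R = 1/(2πr₁h) = 5.391 m·K/W; Q = 51.9/5.391 = 9.63 W/m.
Coated: R = R_cond + R_conv = 2.085 m·K/W; Q = 51.9/2.085 = 24.9 W/m.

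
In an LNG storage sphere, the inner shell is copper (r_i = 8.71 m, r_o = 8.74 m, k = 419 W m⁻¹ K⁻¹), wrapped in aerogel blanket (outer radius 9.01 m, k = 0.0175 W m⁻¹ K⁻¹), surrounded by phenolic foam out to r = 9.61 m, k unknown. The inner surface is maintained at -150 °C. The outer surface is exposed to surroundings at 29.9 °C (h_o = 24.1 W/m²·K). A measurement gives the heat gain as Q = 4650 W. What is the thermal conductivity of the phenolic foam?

ΣR = ΔT/Q = |-150 − 29.9|/4650 = 0.03869 K/W
Known resistances:
  R_copper = (1/8.71 − 1/8.74)/(4πk) = 3.941×10^-4/(4π·419) = 7.485×10^-8 K/W
  R_aerogel blanket = (1/8.74 − 1/9.01)/(4πk) = 0.003429/(4π·0.0175) = 0.01559 K/W
  R_conv,out = 1/(4πr²h) = 1/(4π·9.61²·24.1) = 3.575×10^-5 K/W
R_phenolic foam = ΣR − ΣR_known = 0.03869 − 0.01563 = 0.02306 K/W
(1/r₁−1/r₂)/(4πk) = 0.02306 ⇒ k = 0.006930/(4π·0.02306) = 0.0239 W/m·K

k = 0.0239 W/m·K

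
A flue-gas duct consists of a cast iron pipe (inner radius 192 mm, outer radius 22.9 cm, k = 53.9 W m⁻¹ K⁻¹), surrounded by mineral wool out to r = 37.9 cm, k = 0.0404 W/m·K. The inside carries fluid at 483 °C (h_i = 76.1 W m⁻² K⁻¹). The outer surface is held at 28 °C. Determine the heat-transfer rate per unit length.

Q' = 228 W/m

Series thermal resistances, inner to outer:
  R'_conv,in = 1/(2πr h) = 1/(2π·0.192·76.1) = 0.01089 m·K/W
  R'_cast iron = ln(0.229/0.192)/(2πk) = 0.1762/(2π·53.9) = 5.204×10^-4 m·K/W
  R'_mineral wool = ln(0.379/0.229)/(2πk) = 0.5038/(2π·0.0404) = 1.985 m·K/W
ΣR = 0.01089 + 5.204×10^-4 + 1.985 = 1.996 m·K/W
Q' = ΔT/ΣR = (483 °C − 28 °C)/1.996 = 228 W/m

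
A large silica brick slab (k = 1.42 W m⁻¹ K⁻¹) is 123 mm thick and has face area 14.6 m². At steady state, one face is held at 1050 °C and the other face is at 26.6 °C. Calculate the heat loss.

Q = 172 kW

Q = kA·ΔT/L = 1.42 × 14.6 × |1050 °C − 26.6 °C| / 0.123 = 1.72×10^5 W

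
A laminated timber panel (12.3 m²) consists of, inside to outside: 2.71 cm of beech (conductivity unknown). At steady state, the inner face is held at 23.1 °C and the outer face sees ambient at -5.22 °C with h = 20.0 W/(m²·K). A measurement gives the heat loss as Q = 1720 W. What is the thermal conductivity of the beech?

k = 0.178 W/m·K

ΣR = ΔT/Q = |23.1 − -5.22|/1720 = 0.01647 K/W
Known resistances:
  R_conv,out = 1/(hA) = 1/(20.0·12.3) = 0.004065 K/W
R_beech = ΣR − ΣR_known = 0.01647 − 0.004065 = 0.01240 K/W
L/(kA) = 0.01240 ⇒ k = 0.0271/(0.01240·12.3) = 0.178 W/m·K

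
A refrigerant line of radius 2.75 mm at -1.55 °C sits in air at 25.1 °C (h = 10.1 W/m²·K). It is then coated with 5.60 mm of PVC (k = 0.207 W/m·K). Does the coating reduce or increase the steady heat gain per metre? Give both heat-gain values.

increases: 4.65 → 9.72 W/m

Critical radius for a cylinder: r_cr = k/h = 0.0205 m = 2.05 cm.
Outer radius after coating: r₂ = 0.00275 + 0.00560 = 0.00835 m.
Since r₁ < r_cr and r₂ ≤ r_cr, the coating moves toward the maximum at r_cr — heat gain rises.
Bare: R = 1/(2πr₁h) = 5.730 m·K/W; Q = 26.65/5.730 = 4.65 W/m.
Coated: R = R_cond + R_conv = 2.741 m·K/W; Q = 26.65/2.741 = 9.72 W/m.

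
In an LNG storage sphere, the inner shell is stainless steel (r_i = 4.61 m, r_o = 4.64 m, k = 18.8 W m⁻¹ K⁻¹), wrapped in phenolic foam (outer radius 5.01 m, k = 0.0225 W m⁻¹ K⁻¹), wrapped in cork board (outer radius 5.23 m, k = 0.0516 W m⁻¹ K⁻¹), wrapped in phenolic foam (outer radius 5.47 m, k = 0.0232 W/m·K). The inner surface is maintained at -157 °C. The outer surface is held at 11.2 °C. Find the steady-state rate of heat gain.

Series thermal resistances, inner to outer:
  R_stainless steel = (1/4.61 − 1/4.64)/(4πk) = 0.001402/(4π·18.8) = 5.937×10^-6 K/W
  R_phenolic foam = (1/4.64 − 1/5.01)/(4πk) = 0.01592/(4π·0.0225) = 0.05629 K/W
  R_cork board = (1/5.01 − 1/5.23)/(4πk) = 0.008396/(4π·0.0516) = 0.01295 K/W
  R_phenolic foam = (1/5.23 − 1/5.47)/(4πk) = 0.008389/(4π·0.0232) = 0.02878 K/W
ΣR = 5.937×10^-6 + 0.05629 + 0.01295 + 0.02878 = 0.09803 K/W
Q = ΔT/ΣR = (-157 °C − 11.2 °C)/0.09803 = -1720 W
(Negative Q ⇒ heat flows inward; heat gain = 1720 W.)

Q = 1720 W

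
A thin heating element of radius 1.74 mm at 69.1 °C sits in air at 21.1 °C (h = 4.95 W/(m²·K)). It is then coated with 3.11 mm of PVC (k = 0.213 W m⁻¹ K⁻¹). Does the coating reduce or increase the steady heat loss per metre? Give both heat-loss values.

Critical radius for a cylinder: r_cr = k/h = 0.0430 m = 4.30 cm.
Outer radius after coating: r₂ = 0.00174 + 0.00311 = 0.00485 m.
Since r₁ < r_cr and r₂ ≤ r_cr, the coating moves toward the maximum at r_cr — heat loss rises.
Bare: R = 1/(2πr₁h) = 18.48 m·K/W; Q = 48/18.48 = 2.60 W/m.
Coated: R = R_cond + R_conv = 7.395 m·K/W; Q = 48/7.395 = 6.49 W/m.

increases: 2.60 → 6.49 W/m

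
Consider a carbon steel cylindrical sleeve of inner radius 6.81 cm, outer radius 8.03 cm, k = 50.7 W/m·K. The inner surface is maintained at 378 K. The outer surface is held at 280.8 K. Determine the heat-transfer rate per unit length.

Q' = 1.88×10^5 W/m

Q' = 2πk·ΔT/ln(r₂/r₁) = 2π × 50.7 × 97.2 / ln(0.0803/0.0681) = 1.88×10^5 W/m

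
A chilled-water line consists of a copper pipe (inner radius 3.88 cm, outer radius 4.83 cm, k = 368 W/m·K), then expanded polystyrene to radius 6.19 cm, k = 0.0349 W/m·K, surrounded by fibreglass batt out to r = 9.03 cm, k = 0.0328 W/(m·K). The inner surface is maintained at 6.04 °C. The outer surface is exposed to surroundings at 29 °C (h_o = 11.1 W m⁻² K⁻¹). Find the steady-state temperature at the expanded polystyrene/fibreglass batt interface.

T = 14.4 °C

Resistance network (inner→outer):
  R'_copper = ln(0.0483/0.0388)/(2πk) = 0.2190/(2π·368) = 9.472×10^-5 m·K/W
  R'_expanded polystyrene = ln(0.0619/0.0483)/(2πk) = 0.2481/(2π·0.0349) = 1.131 m·K/W
  R'_fibreglass batt = ln(0.0903/0.0619)/(2πk) = 0.3776/(2π·0.0328) = 1.832 m·K/W
  R'_conv,out = 1/(2πr h) = 1/(2π·0.0903·11.1) = 0.1588 m·K/W
ΣR = 9.472×10^-5 + 1.131 + 1.832 + 0.1588 = 3.122 m·K/W
Q' = ΔT/ΣR = (6.04 °C − 29 °C)/3.122 = -7.354 W/m
From the inner boundary to the expanded polystyrene/fibreglass batt interface, ΣR_partial = 1.131 m·K/W.
T_interface = T_in − Q'·ΣR_partial = 6.04 °C − (-7.354)(1.131) = 14.4 °C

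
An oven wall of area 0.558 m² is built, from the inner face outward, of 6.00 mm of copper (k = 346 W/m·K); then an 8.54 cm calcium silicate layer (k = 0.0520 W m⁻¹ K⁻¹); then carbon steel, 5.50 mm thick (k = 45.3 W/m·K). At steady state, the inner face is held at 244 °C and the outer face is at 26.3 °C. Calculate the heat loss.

Treat each layer as a resistance in series:
  R_copper = L/(kA) = 0.00600/(346·0.558) = 3.108×10^-5 K/W
  R_calcium silicate = L/(kA) = 0.0854/(0.0520·0.558) = 2.943 K/W
  R_carbon steel = L/(kA) = 0.00550/(45.3·0.558) = 2.176×10^-4 K/W
ΣR = 3.108×10^-5 + 2.943 + 2.176×10^-4 = 2.943 K/W
Q = ΔT/ΣR = (244 °C − 26.3 °C)/2.943 = 74.0 W

Q = 74.0 W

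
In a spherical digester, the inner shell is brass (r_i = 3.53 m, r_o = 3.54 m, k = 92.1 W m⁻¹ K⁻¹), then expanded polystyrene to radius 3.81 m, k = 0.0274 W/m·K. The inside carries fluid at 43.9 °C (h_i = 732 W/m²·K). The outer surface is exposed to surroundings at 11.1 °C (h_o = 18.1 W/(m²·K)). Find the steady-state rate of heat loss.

Q = 561 W

Series thermal resistances, inner to outer:
  R_conv,in = 1/(4πr²h) = 1/(4π·3.53²·732) = 8.724×10^-6 K/W
  R_brass = (1/3.53 − 1/3.54)/(4πk) = 8.002×10^-4/(4π·92.1) = 6.914×10^-7 K/W
  R_expanded polystyrene = (1/3.54 − 1/3.81)/(4πk) = 0.02002/(4π·0.0274) = 0.05814 K/W
  R_conv,out = 1/(4πr²h) = 1/(4π·3.81²·18.1) = 3.029×10^-4 K/W
ΣR = 8.724×10^-6 + 6.914×10^-7 + 0.05814 + 3.029×10^-4 = 0.05845 K/W
Q = ΔT/ΣR = (43.9 °C − 11.1 °C)/0.05845 = 561 W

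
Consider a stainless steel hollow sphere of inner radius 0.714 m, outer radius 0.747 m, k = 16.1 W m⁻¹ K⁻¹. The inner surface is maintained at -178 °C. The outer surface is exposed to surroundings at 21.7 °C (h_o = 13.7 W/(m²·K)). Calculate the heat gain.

Q = 18.6 kW

Series thermal resistances, inner to outer:
  R_stainless steel = (1/0.714 − 1/0.747)/(4πk) = 0.06187/(4π·16.1) = 3.058×10^-4 K/W
  R_conv,out = 1/(4πr²h) = 1/(4π·0.747²·13.7) = 0.01041 K/W
ΣR = 3.058×10^-4 + 0.01041 = 0.01072 K/W
Q = ΔT/ΣR = (-178 °C − 21.7 °C)/0.01072 = -18600 W
(Negative Q ⇒ heat flows inward; heat gain = 18600 W.)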